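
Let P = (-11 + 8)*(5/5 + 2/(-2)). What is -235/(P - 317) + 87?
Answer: 27814/317 ≈ 87.741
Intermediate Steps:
P = 0 (P = -3*(5*(⅕) + 2*(-½)) = -3*(1 - 1) = -3*0 = 0)
-235/(P - 317) + 87 = -235/(0 - 317) + 87 = -235/(-317) + 87 = -1/317*(-235) + 87 = 235/317 + 87 = 27814/317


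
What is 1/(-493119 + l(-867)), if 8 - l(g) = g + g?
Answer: -1/491377 ≈ -2.0351e-6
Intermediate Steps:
l(g) = 8 - 2*g (l(g) = 8 - (g + g) = 8 - 2*g)
1/(-493119 + l(-867)) = 1/(-493119 + (8 - 2*(-867))) = 1/(-493119 + (8 + 1734)) = 1/(-493119 + 1742) = 1/(-491377) = -1/491377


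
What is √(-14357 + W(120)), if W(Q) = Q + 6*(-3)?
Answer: I*√14255 ≈ 119.39*I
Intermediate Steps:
W(Q) = -18 + Q (W(Q) = Q - 18 = -18 + Q)
√(-14357 + W(120)) = √(-14357 + (-18 + 120)) = √(-14357 + 102) = √(-14255) = I*√14255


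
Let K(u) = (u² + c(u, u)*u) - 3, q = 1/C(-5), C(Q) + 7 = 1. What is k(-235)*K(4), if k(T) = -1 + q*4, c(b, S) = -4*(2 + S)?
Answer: 415/3 ≈ 138.33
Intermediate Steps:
C(Q) = -6 (C(Q) = -7 + 1 = -6)
c(b, S) = -8 - 4*S
q = -⅙ (q = 1/(-6) = -⅙ ≈ -0.16667)
K(u) = -3 + u² + u*(-8 - 4*u) (K(u) = (u² + (-8 - 4*u)*u) - 3 = (u² + u*(-8 - 4*u)) - 3 = -3 + u² + u*(-8 - 4*u))
k(T) = -5/3 (k(T) = -1 - ⅙*4 = -1 - ⅔ = -5/3)
k(-235)*K(4) = -5*(-3 + 4² - 4*4*(2 + 4))/3 = -5*(-3 + 16 - 4*4*6)/3 = -5*(-3 + 16 - 96)/3 = -5/3*(-83) = 415/3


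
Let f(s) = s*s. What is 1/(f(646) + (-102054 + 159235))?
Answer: 1/474497 ≈ 2.1075e-6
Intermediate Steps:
f(s) = s²
1/(f(646) + (-102054 + 159235)) = 1/(646² + (-102054 + 159235)) = 1/(417316 + 57181) = 1/474497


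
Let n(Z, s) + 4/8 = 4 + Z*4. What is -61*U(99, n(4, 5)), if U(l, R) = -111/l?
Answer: 2257/33 ≈ 68.394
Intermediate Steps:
n(Z, s) = 7/2 + 4*Z (n(Z, s) = -1/2 + (4 + Z*4) = -1/2 + (4 + 4*Z) = 7/2 + 4*Z)
-61*U(99, n(4, 5)) = -(-6771)/99 = -61*(-37/33) = 2257/33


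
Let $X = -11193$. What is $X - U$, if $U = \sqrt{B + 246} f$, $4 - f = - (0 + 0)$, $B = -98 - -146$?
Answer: $-11193 - 28 \sqrt{6} \approx -11262.0$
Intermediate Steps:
$B = 48$ ($B = -98 + 146 = 48$)
$f = 4$ ($f = 4 - - (0 + 0) = 4 - \left(-1\right) 0 = 4 - 0 = 4 + 0 = 4$)
$U = 28 \sqrt{6}$ ($U = \sqrt{48 + 246} \cdot 4 = \sqrt{294} \cdot 4 = 7 \sqrt{6} \cdot 4 = 28 \sqrt{6} \approx 68.586$)
$X - U = -11193 - 28 \sqrt{6}$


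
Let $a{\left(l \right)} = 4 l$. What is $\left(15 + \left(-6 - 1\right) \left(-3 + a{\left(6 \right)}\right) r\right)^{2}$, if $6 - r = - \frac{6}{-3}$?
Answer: $328329$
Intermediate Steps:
$r = 4$ ($r = 6 - - \frac{6}{-3} = 6 - \left(-6\right) \left(- \frac{1}{3}\right) = 6 - 2 = 4$)
$\left(15 + \left(-6 - 1\right) \left(-3 + a{\left(6 \right)}\right) r\right)^{2} = \left(15 + \left(-6 - 1\right) \left(-3 + 4 \cdot 6\right) 4\right)^{2} = \left(15 + - 7 \left(-3 + 24\right) 4\right)^{2} = \left(15 + \left(-7\right) 21 \cdot 4\right)^{2} = \left(15 - 588\right)^{2} = \left(-573\right)^{2} = 328329$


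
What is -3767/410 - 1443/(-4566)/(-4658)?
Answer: -13353126651/1453342580 ≈ -9.1879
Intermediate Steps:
-3767/410 - 1443/(-4566)/(-4658) = -3767*1/410 - 1443*(-1/4566)*(-1/4658) = -3767/410 + (481/1522)*(-1/4658) = -3767/410 - 481/7089476 = -13353126651/1453342580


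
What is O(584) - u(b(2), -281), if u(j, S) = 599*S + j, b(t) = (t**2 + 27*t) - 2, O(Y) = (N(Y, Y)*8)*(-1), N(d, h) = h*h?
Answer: -2560185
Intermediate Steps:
N(d, h) = h**2
O(Y) = -8*Y**2 (O(Y) = (Y**2*8)*(-1) = (8*Y**2)*(-1) = -8*Y**2)
b(t) = -2 + t**2 + 27*t
u(j, S) = j + 599*S
O(584) - u(b(2), -281) = -8*584**2 - ((-2 + 2**2 + 27*2) + 599*(-281)) = -8*341056 - ((-2 + 4 + 54) - 168319) = -2728448 - (56 - 168319) = -2728448 - 1*(-168263) = -2728448 + 168263 = -2560185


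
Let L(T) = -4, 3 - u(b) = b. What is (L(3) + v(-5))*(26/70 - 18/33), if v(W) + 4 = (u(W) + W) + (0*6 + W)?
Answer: 134/77 ≈ 1.7403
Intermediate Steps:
u(b) = 3 - b
v(W) = -1 + W (v(W) = -4 + (((3 - W) + W) + (0*6 + W)) = -4 + (3 + (0 + W)) = -4 + (3 + W) = -1 + W)
(L(3) + v(-5))*(26/70 - 18/33) = (-4 + (-1 - 5))*(26/70 - 18/33) = (-4 - 6)*(26*(1/70) - 18*1/33) = -10*(13/35 - 6/11) = -10*(-67/385) = 134/77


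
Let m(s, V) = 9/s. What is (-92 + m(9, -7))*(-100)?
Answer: 9100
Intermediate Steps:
(-92 + m(9, -7))*(-100) = (-92 + 9/9)*(-100) = (-92 + 9*(⅑))*(-100) = (-92 + 1)*(-100) = -91*(-100) = 9100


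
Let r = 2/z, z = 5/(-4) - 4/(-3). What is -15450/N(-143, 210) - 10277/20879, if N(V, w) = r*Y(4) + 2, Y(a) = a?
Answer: -161793848/1023071 ≈ -158.15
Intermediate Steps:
z = 1/12 (z = 5*(-¼) - 4*(-⅓) = -5/4 + 4/3 = 1/12 ≈ 0.083333)
r = 24 (r = 2/(1/12) = 2*12 = 24)
N(V, w) = 98 (N(V, w) = 24*4 + 2 = 96 + 2 = 98)
-15450/N(-143, 210) - 10277/20879 = -15450/98 - 10277/20879 = -15450*1/98 - 10277*1/20879 = -7725/49 - 10277/20879 = -161793848/1023071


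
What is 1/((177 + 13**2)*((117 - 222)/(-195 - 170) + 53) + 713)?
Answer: 73/1397989 ≈ 5.2218e-5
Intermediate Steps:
1/((177 + 13**2)*((117 - 222)/(-195 - 170) + 53) + 713) = 1/((177 + 169)*(-105/(-365) + 53) + 713) = 1/(346*(-105*(-1/365) + 53) + 713) = 1/(346*(21/73 + 53) + 713) = 1/(346*(3890/73) + 713) = 1/(1345940/73 + 713) = 1/(1397989/73) = 73/1397989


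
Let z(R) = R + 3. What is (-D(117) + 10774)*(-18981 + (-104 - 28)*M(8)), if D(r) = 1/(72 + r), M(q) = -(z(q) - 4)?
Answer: -12256399415/63 ≈ -1.9455e+8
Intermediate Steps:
z(R) = 3 + R
M(q) = 1 - q (M(q) = -((3 + q) - 4) = -(-1 + q) = 1 - q)
(-D(117) + 10774)*(-18981 + (-104 - 28)*M(8)) = (-1/(72 + 117) + 10774)*(-18981 + (-104 - 28)*(1 - 1*8)) = (-1/189 + 10774)*(-18981 - 132*(1 - 8)) = (-1*1/189 + 10774)*(-18981 - 132*(-7)) = (-1/189 + 10774)*(-18981 + 924) = (2036285/189)*(-18057) = -12256399415/63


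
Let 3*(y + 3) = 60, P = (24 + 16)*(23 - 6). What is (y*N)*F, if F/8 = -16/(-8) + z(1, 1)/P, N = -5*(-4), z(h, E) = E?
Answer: 5444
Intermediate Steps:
P = 680 (P = 40*17 = 680)
y = 17 (y = -3 + (⅓)*60 = -3 + 20 = 17)
N = 20
F = 1361/85 (F = 8*(-16/(-8) + 1/680) = 8*(-16*(-⅛) + 1*(1/680)) = 8*(2 + 1/680) = 8*(1361/680) = 1361/85 ≈ 16.012)
(y*N)*F = (17*20)*(1361/85) = 340*(1361/85) = 5444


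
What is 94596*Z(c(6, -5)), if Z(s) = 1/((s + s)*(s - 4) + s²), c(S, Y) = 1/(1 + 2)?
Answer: -283788/7 ≈ -40541.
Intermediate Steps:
c(S, Y) = ⅓ (c(S, Y) = 1/3 = ⅓)
Z(s) = 1/(s² + 2*s*(-4 + s)) (Z(s) = 1/((2*s)*(-4 + s) + s²) = 1/(2*s*(-4 + s) + s²) = 1/(s² + 2*s*(-4 + s)))
94596*Z(c(6, -5)) = 94596*(1/((⅓)*(-8 + 3*(⅓)))) = 94596*(3/(-8 + 1)) = 94596*(3/(-7)) = 94596*(3*(-⅐)) = 94596*(-3/7) = -283788/7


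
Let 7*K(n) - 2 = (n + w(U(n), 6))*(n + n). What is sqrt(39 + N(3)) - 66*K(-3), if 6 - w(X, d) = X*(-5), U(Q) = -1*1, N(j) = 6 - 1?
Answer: -132 + 2*sqrt(11) ≈ -125.37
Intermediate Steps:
N(j) = 5
U(Q) = -1
w(X, d) = 6 + 5*X (w(X, d) = 6 - X*(-5) = 6 - (-5)*X = 6 + 5*X)
K(n) = 2/7 + 2*n*(1 + n)/7 (K(n) = 2/7 + ((n + (6 + 5*(-1)))*(n + n))/7 = 2/7 + ((n + (6 - 5))*(2*n))/7 = 2/7 + ((n + 1)*(2*n))/7 = 2/7 + ((1 + n)*(2*n))/7 = 2/7 + (2*n*(1 + n))/7 = 2/7 + 2*n*(1 + n)/7)
sqrt(39 + N(3)) - 66*K(-3) = sqrt(39 + 5) - 66*(2/7 + (2/7)*(-3) + (2/7)*(-3)**2) = sqrt(44) - 66*(2/7 - 6/7 + (2/7)*9) = 2*sqrt(11) - 66*(2/7 - 6/7 + 18/7) = 2*sqrt(11) - 66*2 = 2*sqrt(11) - 132 = -132 + 2*sqrt(11)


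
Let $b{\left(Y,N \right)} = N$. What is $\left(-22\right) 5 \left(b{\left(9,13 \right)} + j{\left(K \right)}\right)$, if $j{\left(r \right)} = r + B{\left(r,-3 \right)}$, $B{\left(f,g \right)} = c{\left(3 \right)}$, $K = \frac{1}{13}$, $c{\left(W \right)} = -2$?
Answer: $- \frac{15840}{13} \approx -1218.5$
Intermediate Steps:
$K = \frac{1}{13} \approx 0.076923$
$B{\left(f,g \right)} = -2$
$j{\left(r \right)} = -2 + r$ ($j{\left(r \right)} = r - 2 = -2 + r$)
$\left(-22\right) 5 \left(b{\left(9,13 \right)} + j{\left(K \right)}\right) = \left(-22\right) 5 \left(13 + \left(-2 + \frac{1}{13}\right)\right) = - 110 \left(13 - \frac{25}{13}\right) = \left(-110\right) \frac{144}{13} = - \frac{15840}{13}$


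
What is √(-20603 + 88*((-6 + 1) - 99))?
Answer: I*√29755 ≈ 172.5*I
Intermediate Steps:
√(-20603 + 88*((-6 + 1) - 99)) = √(-20603 + 88*(-5 - 99)) = √(-20603 + 88*(-104)) = √(-20603 - 9152) = √(-29755) = I*√29755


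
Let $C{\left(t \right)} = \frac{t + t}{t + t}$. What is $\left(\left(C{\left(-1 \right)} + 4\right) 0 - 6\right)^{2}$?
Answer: $36$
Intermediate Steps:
$C{\left(t \right)} = 1$ ($C{\left(t \right)} = \frac{2 t}{2 t} = 2 t \frac{1}{2 t} = 1$)
$\left(\left(C{\left(-1 \right)} + 4\right) 0 - 6\right)^{2} = \left(\left(1 + 4\right) 0 - 6\right)^{2} = \left(5 \cdot 0 - 6\right)^{2} = \left(0 - 6\right)^{2} = \left(-6\right)^{2} = 36$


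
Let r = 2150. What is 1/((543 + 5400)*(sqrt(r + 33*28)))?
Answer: sqrt(3074)/18268782 ≈ 3.0349e-6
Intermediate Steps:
1/((543 + 5400)*(sqrt(r + 33*28))) = 1/((543 + 5400)*(sqrt(2150 + 33*28))) = 1/(5943*(sqrt(2150 + 924))) = 1/(5943*(sqrt(3074))) = (sqrt(3074)/3074)/5943 = sqrt(3074)/18268782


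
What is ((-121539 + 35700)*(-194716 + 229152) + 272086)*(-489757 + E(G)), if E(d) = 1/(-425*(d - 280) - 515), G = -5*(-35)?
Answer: 31926042360530401071/22055 ≈ 1.4476e+15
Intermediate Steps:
G = 175
E(d) = 1/(118485 - 425*d) (E(d) = 1/(-425*(-280 + d) - 515) = 1/((119000 - 425*d) - 515) = 1/(118485 - 425*d))
((-121539 + 35700)*(-194716 + 229152) + 272086)*(-489757 + E(G)) = ((-121539 + 35700)*(-194716 + 229152) + 272086)*(-489757 - 1/(-118485 + 425*175)) = (-85839*34436 + 272086)*(-489757 - 1/(-118485 + 74375)) = (-2955951804 + 272086)*(-489757 - 1/(-44110)) = -2955679718*(-489757 - 1*(-1/44110)) = -2955679718*(-489757 + 1/44110) = -2955679718*(-21603181269/44110) = 31926042360530401071/22055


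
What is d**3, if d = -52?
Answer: -140608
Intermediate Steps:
d**3 = (-52)**3 = -140608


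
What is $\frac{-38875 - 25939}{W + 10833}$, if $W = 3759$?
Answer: $- \frac{32407}{7296} \approx -4.4417$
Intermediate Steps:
$\frac{-38875 - 25939}{W + 10833} = \frac{-38875 - 25939}{3759 + 10833} = - \frac{64814}{14592} = \left(-64814\right) \frac{1}{14592} = - \frac{32407}{7296}$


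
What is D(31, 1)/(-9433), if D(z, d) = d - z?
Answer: 30/9433 ≈ 0.0031803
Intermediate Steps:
D(31, 1)/(-9433) = (1 - 1*31)/(-9433) = (1 - 31)*(-1/9433) = -30*(-1/9433) = 30/9433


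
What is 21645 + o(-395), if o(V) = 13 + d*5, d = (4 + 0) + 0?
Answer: 21678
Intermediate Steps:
d = 4 (d = 4 + 0 = 4)
o(V) = 33 (o(V) = 13 + 4*5 = 13 + 20 = 33)
21645 + o(-395) = 21645 + 33 = 21678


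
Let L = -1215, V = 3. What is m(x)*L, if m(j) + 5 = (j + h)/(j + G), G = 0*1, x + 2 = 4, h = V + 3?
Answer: 1215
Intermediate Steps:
h = 6 (h = 3 + 3 = 6)
x = 2 (x = -2 + 4 = 2)
G = 0
m(j) = -5 + (6 + j)/j (m(j) = -5 + (j + 6)/(j + 0) = -5 + (6 + j)/j)
m(x)*L = (-4 + 6/2)*(-1215) = (-4 + 6*(½))*(-1215) = (-4 + 3)*(-1215) = -1*(-1215) = 1215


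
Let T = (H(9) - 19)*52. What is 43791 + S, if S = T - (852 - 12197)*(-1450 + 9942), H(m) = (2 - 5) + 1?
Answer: 96384439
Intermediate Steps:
H(m) = -2 (H(m) = -3 + 1 = -2)
T = -1092 (T = (-2 - 19)*52 = -21*52 = -1092)
S = 96340648 (S = -1092 - (852 - 12197)*(-1450 + 9942) = -1092 - (-11345)*8492 = -1092 - 1*(-96341740) = -1092 + 96341740 = 96340648)
43791 + S = 43791 + 96340648 = 96384439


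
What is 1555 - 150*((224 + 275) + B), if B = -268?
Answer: -33095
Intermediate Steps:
1555 - 150*((224 + 275) + B) = 1555 - 150*((224 + 275) - 268) = 1555 - 150*(499 - 268) = 1555 - 150*231 = 1555 - 34650 = -33095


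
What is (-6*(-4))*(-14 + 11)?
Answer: -72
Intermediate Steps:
(-6*(-4))*(-14 + 11) = 24*(-3) = -72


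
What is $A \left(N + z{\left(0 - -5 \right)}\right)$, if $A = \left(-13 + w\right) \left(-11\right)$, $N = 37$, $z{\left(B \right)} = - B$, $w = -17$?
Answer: $10560$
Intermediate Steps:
$A = 330$ ($A = \left(-13 - 17\right) \left(-11\right) = \left(-30\right) \left(-11\right) = 330$)
$A \left(N + z{\left(0 - -5 \right)}\right) = 330 \left(37 - \left(0 - -5\right)\right) = 330 \left(37 - \left(0 + 5\right)\right) = 330 \left(37 - 5\right) = 330 \cdot 32 = 10560$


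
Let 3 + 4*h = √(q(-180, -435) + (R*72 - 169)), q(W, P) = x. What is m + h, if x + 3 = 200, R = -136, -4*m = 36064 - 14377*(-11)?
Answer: -97107/2 + I*√2441/2 ≈ -48554.0 + 24.703*I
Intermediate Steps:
m = -194211/4 (m = -(36064 - 14377*(-11))/4 = -(36064 + 158147)/4 = -¼*194211 = -194211/4 ≈ -48553.)
x = 197 (x = -3 + 200 = 197)
q(W, P) = 197
h = -¾ + I*√2441/2 (h = -¾ + √(197 + (-136*72 - 169))/4 = -¾ + √(197 + (-9792 - 169))/4 = -¾ + √(197 - 9961)/4 = -¾ + √(-9764)/4 = -¾ + (2*I*√2441)/4 = -¾ + I*√2441/2 ≈ -0.75 + 24.703*I)
m + h = -194211/4 + (-¾ + I*√2441/2) = -97107/2 + I*√2441/2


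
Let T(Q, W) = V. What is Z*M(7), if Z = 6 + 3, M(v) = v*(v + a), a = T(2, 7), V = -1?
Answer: 378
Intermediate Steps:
T(Q, W) = -1
a = -1
M(v) = v*(-1 + v) (M(v) = v*(v - 1) = v*(-1 + v))
Z = 9
Z*M(7) = 9*(7*(-1 + 7)) = 9*(7*6) = 9*42 = 378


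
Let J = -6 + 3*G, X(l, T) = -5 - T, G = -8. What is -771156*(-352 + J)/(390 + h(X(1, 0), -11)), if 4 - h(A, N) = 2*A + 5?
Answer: 98193864/133 ≈ 7.3830e+5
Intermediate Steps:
h(A, N) = -1 - 2*A (h(A, N) = 4 - (2*A + 5) = 4 - (5 + 2*A) = 4 + (-5 - 2*A) = -1 - 2*A)
J = -30 (J = -6 + 3*(-8) = -6 - 24 = -30)
-771156*(-352 + J)/(390 + h(X(1, 0), -11)) = -771156*(-352 - 30)/(390 + (-1 - 2*(-5 - 1*0))) = -771156*(-382/(390 + (-1 - 2*(-5 + 0)))) = -771156*(-382/(390 + (-1 - 2*(-5)))) = -771156*(-382/(390 + (-1 + 10))) = -771156*(-382/(390 + 9)) = -771156/((-1/382*399)) = -771156/(-399/382) = -771156*(-382/399) = 98193864/133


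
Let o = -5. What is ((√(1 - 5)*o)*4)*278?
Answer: -11120*I ≈ -11120.0*I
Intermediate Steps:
((√(1 - 5)*o)*4)*278 = ((√(1 - 5)*(-5))*4)*278 = ((√(-4)*(-5))*4)*278 = (((2*I)*(-5))*4)*278 = (-10*I*4)*278 = -40*I*278 = -11120*I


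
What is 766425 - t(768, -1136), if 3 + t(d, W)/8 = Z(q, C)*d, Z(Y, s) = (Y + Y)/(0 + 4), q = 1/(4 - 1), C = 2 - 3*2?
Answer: 765425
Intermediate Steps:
C = -4 (C = 2 - 6 = -4)
q = 1/3 ≈ 0.33333
Z(Y, s) = Y/2 (Z(Y, s) = (2*Y)/4 = (2*Y)*(1/4) = Y/2)
t(d, W) = -24 + 4*d/3 (t(d, W) = -24 + 8*(((1/2)*(1/3))*d) = -24 + 8*(d/6) = -24 + 4*d/3)
766425 - t(768, -1136) = 766425 - (-24 + (4/3)*768) = 766425 - (-24 + 1024) = 766425 - 1*1000 = 766425 - 1000 = 765425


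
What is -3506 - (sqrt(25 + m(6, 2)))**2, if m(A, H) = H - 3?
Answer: -3530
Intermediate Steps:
m(A, H) = -3 + H
-3506 - (sqrt(25 + m(6, 2)))**2 = -3506 - (sqrt(25 + (-3 + 2)))**2 = -3506 - (sqrt(25 - 1))**2 = -3506 - (sqrt(24))**2 = -3506 - (2*sqrt(6))**2 = -3506 - 1*24 = -3506 - 24 = -3530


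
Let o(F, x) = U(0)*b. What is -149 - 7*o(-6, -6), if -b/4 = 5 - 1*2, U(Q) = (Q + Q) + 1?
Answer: -65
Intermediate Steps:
U(Q) = 1 + 2*Q (U(Q) = 2*Q + 1 = 1 + 2*Q)
b = -12 (b = -4*(5 - 1*2) = -4*(5 - 2) = -4*3 = -12)
o(F, x) = -12 (o(F, x) = (1 + 2*0)*(-12) = (1 + 0)*(-12) = 1*(-12) = -12)
-149 - 7*o(-6, -6) = -149 - 7*(-12) = -149 + 84 = -65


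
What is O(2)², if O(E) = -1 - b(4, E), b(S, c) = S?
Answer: 25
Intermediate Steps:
O(E) = -5 (O(E) = -1 - 1*4 = -1 - 4 = -5)
O(2)² = (-5)² = 25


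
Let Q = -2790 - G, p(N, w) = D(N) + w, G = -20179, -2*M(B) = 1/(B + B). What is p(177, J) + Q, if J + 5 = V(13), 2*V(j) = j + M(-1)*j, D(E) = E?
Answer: 140553/8 ≈ 17569.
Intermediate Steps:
M(B) = -1/(4*B) (M(B) = -1/(2*(B + B)) = -1/(2*B)/2 = -1/(4*B))
V(j) = 5*j/8 (V(j) = (j + (-¼/(-1))*j)/2 = (j + (-¼*(-1))*j)/2 = (j + j/4)/2 = (5*j/4)/2 = 5*j/8)
J = 25/8 (J = -5 + (5/8)*13 = -5 + 65/8 = 25/8 ≈ 3.1250)
p(N, w) = N + w
Q = 17389 (Q = -2790 - 1*(-20179) = -2790 + 20179 = 17389)
p(177, J) + Q = (177 + 25/8) + 17389 = 1441/8 + 17389 = 140553/8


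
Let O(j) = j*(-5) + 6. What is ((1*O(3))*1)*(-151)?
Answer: 1359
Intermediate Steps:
O(j) = 6 - 5*j (O(j) = -5*j + 6 = 6 - 5*j)
((1*O(3))*1)*(-151) = ((1*(6 - 5*3))*1)*(-151) = ((1*(6 - 15))*1)*(-151) = ((1*(-9))*1)*(-151) = -9*1*(-151) = -9*(-151) = 1359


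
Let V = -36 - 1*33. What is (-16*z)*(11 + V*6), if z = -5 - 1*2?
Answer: -45136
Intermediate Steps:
V = -69 (V = -36 - 33 = -69)
z = -7 (z = -5 - 2 = -7)
(-16*z)*(11 + V*6) = (-16*(-7))*(11 - 69*6) = 112*(11 - 414) = 112*(-403) = -45136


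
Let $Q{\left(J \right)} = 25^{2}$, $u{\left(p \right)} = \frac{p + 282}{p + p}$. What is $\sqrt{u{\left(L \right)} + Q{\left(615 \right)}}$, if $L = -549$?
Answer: $\frac{\sqrt{83755074}}{366} \approx 25.005$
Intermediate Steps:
$u{\left(p \right)} = \frac{282 + p}{2 p}$
$Q{\left(J \right)} = 625$
$\sqrt{u{\left(L \right)} + Q{\left(615 \right)}} = \sqrt{\frac{282 - 549}{2 \left(-549\right)} + 625} = \sqrt{\frac{1}{2} \left(- \frac{1}{549}\right) \left(-267\right) + 625} = \sqrt{\frac{89}{366} + 625} = \sqrt{\frac{228839}{366}} = \frac{\sqrt{83755074}}{366}$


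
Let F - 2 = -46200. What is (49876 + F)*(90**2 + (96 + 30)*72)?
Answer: 63158616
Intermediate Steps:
F = -46198 (F = 2 - 46200 = -46198)
(49876 + F)*(90**2 + (96 + 30)*72) = (49876 - 46198)*(90**2 + (96 + 30)*72) = 3678*(8100 + 126*72) = 3678*(8100 + 9072) = 3678*17172 = 63158616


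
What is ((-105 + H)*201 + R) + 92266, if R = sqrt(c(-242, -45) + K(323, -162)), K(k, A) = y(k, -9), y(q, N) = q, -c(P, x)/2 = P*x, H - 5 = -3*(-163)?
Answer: 170455 + I*sqrt(21457) ≈ 1.7046e+5 + 146.48*I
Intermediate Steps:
H = 494 (H = 5 - 3*(-163) = 5 + 489 = 494)
c(P, x) = -2*P*x
K(k, A) = k
R = I*sqrt(21457) (R = sqrt(-2*(-242)*(-45) + 323) = sqrt(-21780 + 323) = sqrt(-21457) = I*sqrt(21457) ≈ 146.48*I)
((-105 + H)*201 + R) + 92266 = ((-105 + 494)*201 + I*sqrt(21457)) + 92266 = (389*201 + I*sqrt(21457)) + 92266 = (78189 + I*sqrt(21457)) + 92266 = 170455 + I*sqrt(21457)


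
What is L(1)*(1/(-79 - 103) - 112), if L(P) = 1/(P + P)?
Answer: -20385/364 ≈ -56.003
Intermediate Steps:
L(P) = 1/(2*P)
L(1)*(1/(-79 - 103) - 112) = ((½)/1)*(1/(-79 - 103) - 112) = ((½)*1)*(1/(-182) - 112) = (-1/182 - 112)/2 = (½)*(-20385/182) = -20385/364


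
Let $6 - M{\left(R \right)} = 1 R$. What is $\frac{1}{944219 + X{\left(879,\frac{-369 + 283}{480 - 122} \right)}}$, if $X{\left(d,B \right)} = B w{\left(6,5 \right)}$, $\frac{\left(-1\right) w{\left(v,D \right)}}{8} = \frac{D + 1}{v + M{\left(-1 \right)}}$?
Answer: $\frac{2327}{2197199677} \approx 1.0591 \cdot 10^{-6}$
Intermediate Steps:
$M{\left(R \right)} = 6 - R$ ($M{\left(R \right)} = 6 - 1 R = 6 - R$)
$w{\left(v,D \right)} = - \frac{8 \left(1 + D\right)}{7 + v}$ ($w{\left(v,D \right)} = - 8 \frac{D + 1}{v + \left(6 - -1\right)} = - 8 \frac{1 + D}{v + \left(6 + 1\right)} = - 8 \frac{1 + D}{v + 7} = - 8 \frac{1 + D}{7 + v} = - \frac{8 \left(1 + D\right)}{7 + v}$)
$X{\left(d,B \right)} = - \frac{48 B}{13}$ ($X{\left(d,B \right)} = B \frac{8 \left(-1 - 5\right)}{7 + 6} = B \frac{8 \left(-1 - 5\right)}{13} = B 8 \cdot \frac{1}{13} \left(-6\right) = B \left(- \frac{48}{13}\right) = - \frac{48 B}{13}$)
$\frac{1}{944219 + X{\left(879,\frac{-369 + 283}{480 - 122} \right)}} = \frac{1}{944219 - \frac{48 \frac{-369 + 283}{480 - 122}}{13}} = \frac{1}{944219 - \frac{48 \left(- \frac{86}{358}\right)}{13}} = \frac{1}{944219 - \frac{48 \left(\left(-86\right) \frac{1}{358}\right)}{13}} = \frac{1}{944219 - - \frac{2064}{2327}} = \frac{1}{944219 + \frac{2064}{2327}} = \frac{1}{\frac{2197199677}{2327}} = \frac{2327}{2197199677}$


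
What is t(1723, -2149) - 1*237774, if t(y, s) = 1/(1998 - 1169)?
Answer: -197114645/829 ≈ -2.3777e+5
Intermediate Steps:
t(y, s) = 1/829
t(1723, -2149) - 1*237774 = 1/829 - 1*237774 = 1/829 - 237774 = -197114645/829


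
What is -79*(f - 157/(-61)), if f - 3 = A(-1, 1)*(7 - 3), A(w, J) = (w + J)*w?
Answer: -26860/61 ≈ -440.33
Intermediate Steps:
A(w, J) = w*(J + w) (A(w, J) = (J + w)*w = w*(J + w))
f = 3 (f = 3 + (-(1 - 1))*(7 - 3) = 3 - 1*0*4 = 3 + 0*4 = 3 + 0 = 3)
-79*(f - 157/(-61)) = -79*(3 - 157/(-61)) = -79*(3 - 157*(-1/61)) = -79*(3 + 157/61) = -79*340/61 = -26860/61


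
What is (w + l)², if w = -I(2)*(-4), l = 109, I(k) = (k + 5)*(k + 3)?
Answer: 62001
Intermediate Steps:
I(k) = (3 + k)*(5 + k) (I(k) = (5 + k)*(3 + k) = (3 + k)*(5 + k))
w = 140 (w = -(15 + 2² + 8*2)*(-4) = -(15 + 4 + 16)*(-4) = -1*35*(-4) = -35*(-4) = 140)
(w + l)² = (140 + 109)² = 249² = 62001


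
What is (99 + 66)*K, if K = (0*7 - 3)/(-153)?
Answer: 55/17 ≈ 3.2353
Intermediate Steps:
K = 1/51 (K = (0 - 3)*(-1/153) = -3*(-1/153) = 1/51 ≈ 0.019608)
(99 + 66)*K = (99 + 66)*(1/51) = 165*(1/51) = 55/17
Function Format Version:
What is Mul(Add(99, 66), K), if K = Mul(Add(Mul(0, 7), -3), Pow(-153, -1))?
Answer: Rational(55, 17) ≈ 3.2353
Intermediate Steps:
K = Rational(1, 51) (K = Mul(Add(0, -3), Rational(-1, 153)) = Mul(-3, Rational(-1, 153)) = Rational(1, 51) ≈ 0.019608)
Mul(Add(99, 66), K) = Mul(Add(99, 66), Rational(1, 51)) = Mul(165, Rational(1, 51)) = Rational(55, 17)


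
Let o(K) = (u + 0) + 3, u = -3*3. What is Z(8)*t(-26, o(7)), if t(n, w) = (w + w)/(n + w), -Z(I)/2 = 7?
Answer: -21/4 ≈ -5.2500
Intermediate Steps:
u = -9
Z(I) = -14 (Z(I) = -2*7 = -14)
o(K) = -6 (o(K) = (-9 + 0) + 3 = -9 + 3 = -6)
t(n, w) = 2*w/(n + w) (t(n, w) = (2*w)/(n + w) = 2*w/(n + w))
Z(8)*t(-26, o(7)) = -28*(-6)/(-26 - 6) = -28*(-6)/(-32) = -28*(-6)*(-1)/32 = -14*3/8 = -21/4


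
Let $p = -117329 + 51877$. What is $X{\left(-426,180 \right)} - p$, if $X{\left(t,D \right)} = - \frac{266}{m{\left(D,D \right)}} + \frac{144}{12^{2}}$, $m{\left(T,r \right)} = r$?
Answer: $\frac{5890637}{90} \approx 65452.0$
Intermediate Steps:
$p = -65452$
$X{\left(t,D \right)} = 1 - \frac{266}{D}$ ($X{\left(t,D \right)} = - \frac{266}{D} + \frac{144}{12^{2}} = - \frac{266}{D} + \frac{144}{144} = - \frac{266}{D} + 144 \cdot \frac{1}{144} = - \frac{266}{D} + 1 = 1 - \frac{266}{D}$)
$X{\left(-426,180 \right)} - p = \frac{-266 + 180}{180} - -65452 = \frac{1}{180} \left(-86\right) + 65452 = - \frac{43}{90} + 65452 = \frac{5890637}{90}$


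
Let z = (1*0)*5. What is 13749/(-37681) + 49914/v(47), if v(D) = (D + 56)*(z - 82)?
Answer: -998466744/159126863 ≈ -6.2747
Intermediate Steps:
z = 0 (z = 0*5 = 0)
v(D) = -4592 - 82*D (v(D) = (D + 56)*(0 - 82) = (56 + D)*(-82) = -4592 - 82*D)
13749/(-37681) + 49914/v(47) = 13749/(-37681) + 49914/(-4592 - 82*47) = 13749*(-1/37681) + 49914/(-4592 - 3854) = -13749/37681 + 49914/(-8446) = -13749/37681 + 49914*(-1/8446) = -13749/37681 - 24957/4223 = -998466744/159126863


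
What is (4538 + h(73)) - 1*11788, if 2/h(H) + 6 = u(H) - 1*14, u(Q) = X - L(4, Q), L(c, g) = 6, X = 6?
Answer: -72501/10 ≈ -7250.1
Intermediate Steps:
u(Q) = 0 (u(Q) = 6 - 1*6 = 6 - 6 = 0)
h(H) = -1/10 (h(H) = 2/(-6 + (0 - 1*14)) = 2/(-6 + (0 - 14)) = 2/(-6 - 14) = 2/(-20) = 2*(-1/20) = -1/10)
(4538 + h(73)) - 1*11788 = (4538 - 1/10) - 1*11788 = 45379/10 - 11788 = -72501/10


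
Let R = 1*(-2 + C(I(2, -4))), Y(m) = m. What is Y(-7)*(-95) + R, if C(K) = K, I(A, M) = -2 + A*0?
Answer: 661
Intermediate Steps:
I(A, M) = -2 (I(A, M) = -2 + 0 = -2)
R = -4 (R = 1*(-2 - 2) = 1*(-4) = -4)
Y(-7)*(-95) + R = -7*(-95) - 4 = 665 - 4 = 661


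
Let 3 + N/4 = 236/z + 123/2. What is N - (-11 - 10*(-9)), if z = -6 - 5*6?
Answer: 1159/9 ≈ 128.78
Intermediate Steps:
z = -36 (z = -6 - 30 = -36)
N = 1870/9 (N = -12 + 4*(236/(-36) + 123/2) = -12 + 4*(236*(-1/36) + 123*(1/2)) = -12 + 4*(-59/9 + 123/2) = -12 + 4*(989/18) = -12 + 1978/9 = 1870/9 ≈ 207.78)
N - (-11 - 10*(-9)) = 1870/9 - (-11 - 10*(-9)) = 1870/9 - (-11 + 90) = 1870/9 - 1*79 = 1870/9 - 79 = 1159/9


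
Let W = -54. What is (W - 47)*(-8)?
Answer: 808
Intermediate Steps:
(W - 47)*(-8) = (-54 - 47)*(-8) = -101*(-8) = 808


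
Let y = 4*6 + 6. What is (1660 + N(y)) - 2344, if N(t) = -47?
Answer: -731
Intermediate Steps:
y = 30 (y = 24 + 6 = 30)
(1660 + N(y)) - 2344 = (1660 - 47) - 2344 = 1613 - 2344 = -731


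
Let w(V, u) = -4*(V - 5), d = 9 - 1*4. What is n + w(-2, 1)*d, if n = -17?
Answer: 123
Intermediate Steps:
d = 5 (d = 9 - 4 = 5)
w(V, u) = 20 - 4*V (w(V, u) = -4*(-5 + V) = 20 - 4*V)
n + w(-2, 1)*d = -17 + (20 - 4*(-2))*5 = -17 + (20 + 8)*5 = -17 + 28*5 = -17 + 140 = 123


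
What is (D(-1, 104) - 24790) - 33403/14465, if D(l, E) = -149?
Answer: -360776038/14465 ≈ -24941.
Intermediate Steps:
(D(-1, 104) - 24790) - 33403/14465 = (-149 - 24790) - 33403/14465 = -24939 - 33403*1/14465 = -24939 - 33403/14465 = -360776038/14465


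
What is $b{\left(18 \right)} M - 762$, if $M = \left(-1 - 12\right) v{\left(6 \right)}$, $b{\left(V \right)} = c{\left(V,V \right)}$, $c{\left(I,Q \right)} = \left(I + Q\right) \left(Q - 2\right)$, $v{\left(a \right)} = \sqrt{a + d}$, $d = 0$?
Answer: $-762 - 7488 \sqrt{6} \approx -19104.0$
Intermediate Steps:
$v{\left(a \right)} = \sqrt{a}$ ($v{\left(a \right)} = \sqrt{a + 0} = \sqrt{a}$)
$c{\left(I,Q \right)} = \left(-2 + Q\right) \left(I + Q\right)$ ($c{\left(I,Q \right)} = \left(I + Q\right) \left(-2 + Q\right) = \left(-2 + Q\right) \left(I + Q\right)$)
$b{\left(V \right)} = - 4 V + 2 V^{2}$ ($b{\left(V \right)} = V^{2} - 2 V - 2 V + V V = V^{2} - 2 V - 2 V + V^{2} = - 4 V + 2 V^{2}$)
$M = - 13 \sqrt{6}$ ($M = \left(-1 - 12\right) \sqrt{6} = - 13 \sqrt{6} \approx -31.843$)
$b{\left(18 \right)} M - 762 = 2 \cdot 18 \left(-2 + 18\right) \left(- 13 \sqrt{6}\right) - 762 = 2 \cdot 18 \cdot 16 \left(- 13 \sqrt{6}\right) - 762 = 576 \left(- 13 \sqrt{6}\right) - 762 = - 7488 \sqrt{6} - 762 = -762 - 7488 \sqrt{6}$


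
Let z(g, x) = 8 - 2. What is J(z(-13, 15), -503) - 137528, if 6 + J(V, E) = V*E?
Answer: -140552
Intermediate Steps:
z(g, x) = 6
J(V, E) = -6 + E*V (J(V, E) = -6 + V*E = -6 + E*V)
J(z(-13, 15), -503) - 137528 = (-6 - 503*6) - 137528 = (-6 - 3018) - 137528 = -3024 - 137528 = -140552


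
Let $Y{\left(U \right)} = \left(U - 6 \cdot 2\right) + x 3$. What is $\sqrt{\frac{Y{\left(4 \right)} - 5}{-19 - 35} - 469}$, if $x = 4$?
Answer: $\frac{5 i \sqrt{6078}}{18} \approx 21.656 i$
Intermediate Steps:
$Y{\left(U \right)} = U$ ($Y{\left(U \right)} = \left(U - 6 \cdot 2\right) + 4 \cdot 3 = \left(U - 12\right) + 12 = \left(-12 + U\right) + 12 = U$)
$\sqrt{\frac{Y{\left(4 \right)} - 5}{-19 - 35} - 469} = \sqrt{\frac{4 - 5}{-19 - 35} - 469} = \sqrt{- \frac{1}{-54} - 469} = \sqrt{\left(-1\right) \left(- \frac{1}{54}\right) - 469} = \sqrt{\frac{1}{54} - 469} = \sqrt{- \frac{25325}{54}} = \frac{5 i \sqrt{6078}}{18}$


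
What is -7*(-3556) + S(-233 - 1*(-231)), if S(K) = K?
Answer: 24890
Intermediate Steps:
-7*(-3556) + S(-233 - 1*(-231)) = -7*(-3556) + (-233 - 1*(-231)) = 24892 + (-233 + 231) = 24892 - 2 = 24890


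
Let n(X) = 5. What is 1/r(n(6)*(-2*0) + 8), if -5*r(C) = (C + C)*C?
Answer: -5/128 ≈ -0.039063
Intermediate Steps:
r(C) = -2*C²/5 (r(C) = -(C + C)*C/5 = -2*C*C/5 = -2*C²/5)
1/r(n(6)*(-2*0) + 8) = 1/(-2*(5*(-2*0) + 8)²/5) = 1/(-2*(5*0 + 8)²/5) = 1/(-2*(0 + 8)²/5) = 1/(-⅖*8²) = 1/(-⅖*64) = 1/(-128/5) = -5/128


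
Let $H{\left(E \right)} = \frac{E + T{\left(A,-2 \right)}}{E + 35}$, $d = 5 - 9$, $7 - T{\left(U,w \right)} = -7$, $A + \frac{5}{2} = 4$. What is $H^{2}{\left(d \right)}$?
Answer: $\frac{100}{961} \approx 0.10406$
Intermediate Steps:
$A = \frac{3}{2}$ ($A = - \frac{5}{2} + 4 = \frac{3}{2} \approx 1.5$)
$T{\left(U,w \right)} = 14$ ($T{\left(U,w \right)} = 7 - -7 = 7 + 7 = 14$)
$d = -4$
$H{\left(E \right)} = \frac{14 + E}{35 + E}$ ($H{\left(E \right)} = \frac{E + 14}{E + 35} = \frac{14 + E}{35 + E}$)
$H^{2}{\left(d \right)} = \left(\frac{14 - 4}{35 - 4}\right)^{2} = \left(\frac{1}{31} \cdot 10\right)^{2} = \left(\frac{10}{31}\right)^{2} = \frac{100}{961}$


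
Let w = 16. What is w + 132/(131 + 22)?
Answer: 860/51 ≈ 16.863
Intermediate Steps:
w + 132/(131 + 22) = 16 + 132/(131 + 22) = 16 + 132/153 = 16 + 132*(1/153) = 16 + 44/51 = 860/51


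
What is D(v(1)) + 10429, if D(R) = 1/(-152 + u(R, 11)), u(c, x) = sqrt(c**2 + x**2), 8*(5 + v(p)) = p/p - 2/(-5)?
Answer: 383114818179/36735551 - 40*sqrt(230849)/36735551 ≈ 10429.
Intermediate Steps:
v(p) = -193/40 (v(p) = -5 + (p/p - 2/(-5))/8 = -5 + (1 - 2*(-1/5))/8 = -5 + (1 + 2/5)/8 = -5 + (1/8)*(7/5) = -5 + 7/40 = -193/40)
D(R) = 1/(-152 + sqrt(121 + R**2)) (D(R) = 1/(-152 + sqrt(R**2 + 11**2)) = 1/(-152 + sqrt(R**2 + 121)) = 1/(-152 + sqrt(121 + R**2)))
D(v(1)) + 10429 = 1/(-152 + sqrt(121 + (-193/40)**2)) + 10429 = 1/(-152 + sqrt(121 + 37249/1600)) + 10429 = 1/(-152 + sqrt(230849/1600)) + 10429 = 1/(-152 + sqrt(230849)/40) + 10429 = 10429 + 1/(-152 + sqrt(230849)/40)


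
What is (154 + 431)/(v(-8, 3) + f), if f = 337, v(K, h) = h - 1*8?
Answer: 585/332 ≈ 1.7620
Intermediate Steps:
v(K, h) = -8 + h (v(K, h) = h - 8 = -8 + h)
(154 + 431)/(v(-8, 3) + f) = (154 + 431)/((-8 + 3) + 337) = 585/(-5 + 337) = 585/332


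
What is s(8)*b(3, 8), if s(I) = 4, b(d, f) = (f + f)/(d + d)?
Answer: 32/3 ≈ 10.667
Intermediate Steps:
b(d, f) = f/d (b(d, f) = (2*f)/((2*d)) = (2*f)*(1/(2*d)) = f/d)
s(8)*b(3, 8) = 4*(8/3) = 32/3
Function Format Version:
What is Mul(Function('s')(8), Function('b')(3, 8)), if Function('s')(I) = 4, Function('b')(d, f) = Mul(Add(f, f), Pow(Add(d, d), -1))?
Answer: Rational(32, 3) ≈ 10.667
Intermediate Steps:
Function('b')(d, f) = Mul(f, Pow(d, -1)) (Function('b')(d, f) = Mul(Mul(2, f), Pow(Mul(2, d), -1)) = Mul(Mul(2, f), Mul(Rational(1, 2), Pow(d, -1))) = Mul(f, Pow(d, -1)))
Mul(Function('s')(8), Function('b')(3, 8)) = Mul(4, Mul(8, Pow(3, -1))) = Mul(4, Mul(8, Rational(1, 3))) = Mul(4, Rational(8, 3)) = Rational(32, 3)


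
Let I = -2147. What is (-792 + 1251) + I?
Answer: -1688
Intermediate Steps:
(-792 + 1251) + I = (-792 + 1251) - 2147 = 459 - 2147 = -1688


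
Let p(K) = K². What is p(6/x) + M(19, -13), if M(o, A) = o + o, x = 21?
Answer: 1866/49 ≈ 38.082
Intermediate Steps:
M(o, A) = 2*o
p(6/x) + M(19, -13) = (6/21)² + 2*19 = (6*(1/21))² + 38 = (2/7)² + 38 = 4/49 + 38 = 1866/49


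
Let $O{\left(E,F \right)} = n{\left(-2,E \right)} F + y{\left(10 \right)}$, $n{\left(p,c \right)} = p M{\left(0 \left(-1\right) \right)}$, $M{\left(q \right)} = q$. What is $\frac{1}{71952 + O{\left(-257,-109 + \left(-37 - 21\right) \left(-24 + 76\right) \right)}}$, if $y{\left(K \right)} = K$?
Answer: $\frac{1}{71962} \approx 1.3896 \cdot 10^{-5}$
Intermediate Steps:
$n{\left(p,c \right)} = 0$ ($n{\left(p,c \right)} = p 0 \left(-1\right) = p 0 = 0$)
$O{\left(E,F \right)} = 10$ ($O{\left(E,F \right)} = 0 F + 10 = 0 + 10 = 10$)
$\frac{1}{71952 + O{\left(-257,-109 + \left(-37 - 21\right) \left(-24 + 76\right) \right)}} = \frac{1}{71952 + 10} = \frac{1}{71962}$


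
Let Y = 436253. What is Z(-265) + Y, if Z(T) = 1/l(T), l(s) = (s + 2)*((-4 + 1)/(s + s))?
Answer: 344203087/789 ≈ 4.3625e+5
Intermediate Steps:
l(s) = -3*(2 + s)/(2*s) (l(s) = (2 + s)*(-3*1/(2*s)) = (2 + s)*(-3/(2*s)) = -3*(2 + s)/(2*s))
Z(T) = 1/(-3/2 - 3/T)
Z(-265) + Y = -2*(-265)/(6 + 3*(-265)) + 436253 = -2*(-265)/(6 - 795) + 436253 = -2*(-265)/(-789) + 436253 = -2*(-265)*(-1/789) + 436253 = -530/789 + 436253 = 344203087/789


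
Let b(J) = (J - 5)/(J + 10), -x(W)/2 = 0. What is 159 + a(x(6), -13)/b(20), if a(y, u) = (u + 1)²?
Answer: 447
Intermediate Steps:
x(W) = 0 (x(W) = -2*0 = 0)
b(J) = (-5 + J)/(10 + J)
a(y, u) = (1 + u)²
159 + a(x(6), -13)/b(20) = 159 + (1 - 13)²/(((-5 + 20)/(10 + 20))) = 159 + (-12)²/((15/30)) = 159 + 144/(((1/30)*15)) = 159 + 144/(½) = 159 + 144*2 = 159 + 288 = 447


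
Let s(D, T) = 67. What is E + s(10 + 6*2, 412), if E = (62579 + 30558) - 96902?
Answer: -3698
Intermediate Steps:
E = -3765 (E = 93137 - 96902 = -3765)
E + s(10 + 6*2, 412) = -3765 + 67 = -3698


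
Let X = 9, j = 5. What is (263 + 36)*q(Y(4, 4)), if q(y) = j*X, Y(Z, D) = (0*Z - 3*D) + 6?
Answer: 13455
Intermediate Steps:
Y(Z, D) = 6 - 3*D (Y(Z, D) = (0 - 3*D) + 6 = -3*D + 6 = 6 - 3*D)
q(y) = 45 (q(y) = 5*9 = 45)
(263 + 36)*q(Y(4, 4)) = (263 + 36)*45 = 299*45 = 13455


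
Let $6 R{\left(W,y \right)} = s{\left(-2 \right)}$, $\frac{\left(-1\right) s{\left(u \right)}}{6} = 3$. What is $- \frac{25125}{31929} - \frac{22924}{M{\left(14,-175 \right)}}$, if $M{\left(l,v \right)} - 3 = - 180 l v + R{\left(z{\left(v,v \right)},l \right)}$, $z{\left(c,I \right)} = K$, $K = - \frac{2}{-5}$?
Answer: $- \frac{984338783}{1173390750} \approx -0.83888$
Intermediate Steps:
$s{\left(u \right)} = -18$ ($s{\left(u \right)} = \left(-6\right) 3 = -18$)
$K = \frac{2}{5}$ ($K = \left(-2\right) \left(- \frac{1}{5}\right) = \frac{2}{5} \approx 0.4$)
$z{\left(c,I \right)} = \frac{2}{5}$
$R{\left(W,y \right)} = -3$ ($R{\left(W,y \right)} = \frac{1}{6} \left(-18\right) = -3$)
$M{\left(l,v \right)} = - 180 l v$ ($M{\left(l,v \right)} = 3 + \left(- 180 l v - 3\right) = 3 - \left(3 + 180 l v\right) = - 180 l v$)
$- \frac{25125}{31929} - \frac{22924}{M{\left(14,-175 \right)}} = - \frac{25125}{31929} - \frac{22924}{\left(-180\right) 14 \left(-175\right)} = \left(-25125\right) \frac{1}{31929} - \frac{22924}{441000} = - \frac{8375}{10643} - \frac{5731}{110250} = - \frac{984338783}{1173390750}$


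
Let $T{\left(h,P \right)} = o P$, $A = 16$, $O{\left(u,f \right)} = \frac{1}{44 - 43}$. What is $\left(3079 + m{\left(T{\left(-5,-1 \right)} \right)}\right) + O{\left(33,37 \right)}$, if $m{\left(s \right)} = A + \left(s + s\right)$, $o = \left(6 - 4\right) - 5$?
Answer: $3102$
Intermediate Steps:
$O{\left(u,f \right)} = 1$ ($O{\left(u,f \right)} = 1^{-1} = 1$)
$o = -3$ ($o = 2 - 5 = -3$)
$T{\left(h,P \right)} = - 3 P$
$m{\left(s \right)} = 16 + 2 s$ ($m{\left(s \right)} = 16 + \left(s + s\right) = 16 + 2 s$)
$\left(3079 + m{\left(T{\left(-5,-1 \right)} \right)}\right) + O{\left(33,37 \right)} = \left(3079 + \left(16 + 2 \left(\left(-3\right) \left(-1\right)\right)\right)\right) + 1 = \left(3079 + \left(16 + 2 \cdot 3\right)\right) + 1 = \left(3079 + \left(16 + 6\right)\right) + 1 = \left(3079 + 22\right) + 1 = 3101 + 1 = 3102$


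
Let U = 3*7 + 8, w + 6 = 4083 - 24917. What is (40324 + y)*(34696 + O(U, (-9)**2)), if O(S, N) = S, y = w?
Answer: 676581900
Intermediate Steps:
w = -20840 (w = -6 + (4083 - 24917) = -6 - 20834 = -20840)
y = -20840
U = 29 (U = 21 + 8 = 29)
(40324 + y)*(34696 + O(U, (-9)**2)) = (40324 - 20840)*(34696 + 29) = 19484*34725 = 676581900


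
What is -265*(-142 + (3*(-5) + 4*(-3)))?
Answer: 44785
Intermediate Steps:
-265*(-142 + (3*(-5) + 4*(-3))) = -265*(-142 + (-15 - 12)) = -265*(-142 - 27) = -265*(-169) = 44785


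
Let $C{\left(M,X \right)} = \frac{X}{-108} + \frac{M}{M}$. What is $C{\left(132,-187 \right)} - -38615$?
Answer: $\frac{4170715}{108} \approx 38618.0$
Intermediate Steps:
$C{\left(M,X \right)} = 1 - \frac{X}{108}$ ($C{\left(M,X \right)} = X \left(- \frac{1}{108}\right) + 1 = - \frac{X}{108} + 1 = 1 - \frac{X}{108}$)
$C{\left(132,-187 \right)} - -38615 = \left(1 - - \frac{187}{108}\right) - -38615 = \left(1 + \frac{187}{108}\right) + 38615 = \frac{295}{108} + 38615 = \frac{4170715}{108}$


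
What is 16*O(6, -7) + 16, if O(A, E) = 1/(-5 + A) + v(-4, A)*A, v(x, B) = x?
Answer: -352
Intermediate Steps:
O(A, E) = 1/(-5 + A) - 4*A
16*O(6, -7) + 16 = 16*((1 - 4*6**2 + 20*6)/(-5 + 6)) + 16 = 16*((1 - 4*36 + 120)/1) + 16 = 16*(1*(1 - 144 + 120)) + 16 = 16*(1*(-23)) + 16 = 16*(-23) + 16 = -368 + 16 = -352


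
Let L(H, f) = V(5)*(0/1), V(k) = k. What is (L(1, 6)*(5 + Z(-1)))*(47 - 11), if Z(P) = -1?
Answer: 0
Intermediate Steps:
L(H, f) = 0 (L(H, f) = 5*(0/1) = 5*(0*1) = 5*0 = 0)
(L(1, 6)*(5 + Z(-1)))*(47 - 11) = (0*(5 - 1))*(47 - 11) = (0*4)*36 = 0*36 = 0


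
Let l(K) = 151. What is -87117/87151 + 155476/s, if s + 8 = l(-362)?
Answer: 13537431145/12462593 ≈ 1086.2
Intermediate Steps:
s = 143 (s = -8 + 151 = 143)
-87117/87151 + 155476/s = -87117/87151 + 155476/143 = 13537431145/12462593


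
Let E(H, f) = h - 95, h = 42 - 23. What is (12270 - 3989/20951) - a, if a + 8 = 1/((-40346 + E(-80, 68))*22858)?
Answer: 237674001084456515/19358013258276 ≈ 12278.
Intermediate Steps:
h = 19
E(H, f) = -76 (E(H, f) = 19 - 95 = -76)
a = -7391728609/923966076 (a = -8 + 1/(-40346 - 76*22858) = -8 + (1/22858)/(-40422) = -8 - 1/40422*1/22858 = -8 - 1/923966076 = -7391728609/923966076 ≈ -8.0000)
(12270 - 3989/20951) - a = (12270 - 3989/20951) - 1*(-7391728609/923966076) = (12270 - 3989*1/20951) + 7391728609/923966076 = (12270 - 3989/20951) + 7391728609/923966076 = 257064781/20951 + 7391728609/923966076 = 237674001084456515/19358013258276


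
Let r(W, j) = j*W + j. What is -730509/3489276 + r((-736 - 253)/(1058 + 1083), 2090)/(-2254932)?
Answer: -32732956349911/155977402906164 ≈ -0.20986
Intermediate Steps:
r(W, j) = j + W*j (r(W, j) = W*j + j = j + W*j)
-730509/3489276 + r((-736 - 253)/(1058 + 1083), 2090)/(-2254932) = -730509/3489276 + (2090*(1 + (-736 - 253)/(1058 + 1083)))/(-2254932) = -730509*1/3489276 + (2090*(1 - 989/2141))*(-1/2254932) = -243503/1163092 + (2090*(1 - 989*1/2141))*(-1/2254932) = -243503/1163092 + (2090*(1 - 989/2141))*(-1/2254932) = -243503/1163092 + (2090*(1152/2141))*(-1/2254932) = -243503/1163092 + (2407680/2141)*(-1/2254932) = -243503/1163092 - 66880/134105817 = -32732956349911/155977402906164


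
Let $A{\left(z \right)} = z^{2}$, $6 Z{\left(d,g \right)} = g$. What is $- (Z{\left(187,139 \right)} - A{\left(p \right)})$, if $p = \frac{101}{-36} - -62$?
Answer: $\frac{4511137}{1296} \approx 3480.8$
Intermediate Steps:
$Z{\left(d,g \right)} = \frac{g}{6}$
$p = \frac{2131}{36}$ ($p = 101 \left(- \frac{1}{36}\right) + 62 = - \frac{101}{36} + 62 = \frac{2131}{36} \approx 59.194$)
$- (Z{\left(187,139 \right)} - A{\left(p \right)}) = - (\frac{1}{6} \cdot 139 - \left(\frac{2131}{36}\right)^{2}) = - (\frac{139}{6} - \frac{4541161}{1296}) = \left(-1\right) \left(- \frac{4511137}{1296}\right) = \frac{4511137}{1296}$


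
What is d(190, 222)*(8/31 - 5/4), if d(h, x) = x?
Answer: -13653/62 ≈ -220.21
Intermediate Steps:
d(190, 222)*(8/31 - 5/4) = 222*(8/31 - 5/4) = 222*(-123/124) = -13653/62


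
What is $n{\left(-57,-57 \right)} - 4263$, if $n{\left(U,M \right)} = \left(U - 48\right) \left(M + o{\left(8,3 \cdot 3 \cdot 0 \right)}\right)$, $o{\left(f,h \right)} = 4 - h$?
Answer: $1302$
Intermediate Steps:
$n{\left(U,M \right)} = \left(-48 + U\right) \left(4 + M\right)$ ($n{\left(U,M \right)} = \left(U - 48\right) \left(M + \left(4 - 3 \cdot 3 \cdot 0\right)\right) = \left(-48 + U\right) \left(M + \left(4 - 9 \cdot 0\right)\right) = \left(-48 + U\right) \left(M + \left(4 - 0\right)\right) = \left(-48 + U\right) \left(M + \left(4 + 0\right)\right) = \left(-48 + U\right) \left(M + 4\right) = \left(-48 + U\right) \left(4 + M\right)$)
$n{\left(-57,-57 \right)} - 4263 = \left(-192 - -2736 + 4 \left(-57\right) - -3249\right) - 4263 = \left(-192 + 2736 - 228 + 3249\right) - 4263 = 5565 - 4263 = 1302$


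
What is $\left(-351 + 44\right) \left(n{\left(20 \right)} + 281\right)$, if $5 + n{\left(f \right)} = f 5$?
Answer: $-115432$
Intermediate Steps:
$n{\left(f \right)} = -5 + 5 f$ ($n{\left(f \right)} = -5 + f 5 = -5 + 5 f$)
$\left(-351 + 44\right) \left(n{\left(20 \right)} + 281\right) = \left(-351 + 44\right) \left(\left(-5 + 5 \cdot 20\right) + 281\right) = - 307 \left(\left(-5 + 100\right) + 281\right) = - 307 \left(95 + 281\right) = \left(-307\right) 376 = -115432$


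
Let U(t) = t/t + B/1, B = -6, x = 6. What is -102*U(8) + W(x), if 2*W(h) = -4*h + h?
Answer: 501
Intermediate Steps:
U(t) = -5 (U(t) = t/t - 6/1 = 1 - 6*1 = 1 - 6 = -5)
W(h) = -3*h/2 (W(h) = (-4*h + h)/2 = (-3*h)/2 = -3*h/2)
-102*U(8) + W(x) = -102*(-5) - 3/2*6 = 510 - 9 = 501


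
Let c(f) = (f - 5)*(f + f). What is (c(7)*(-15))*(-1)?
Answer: 420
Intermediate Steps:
c(f) = 2*f*(-5 + f) (c(f) = (-5 + f)*(2*f) = 2*f*(-5 + f))
(c(7)*(-15))*(-1) = ((2*7*(-5 + 7))*(-15))*(-1) = ((2*7*2)*(-15))*(-1) = (28*(-15))*(-1) = -420*(-1) = 420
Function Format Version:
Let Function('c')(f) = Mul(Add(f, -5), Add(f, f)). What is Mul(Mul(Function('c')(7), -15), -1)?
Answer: 420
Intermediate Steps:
Function('c')(f) = Mul(2, f, Add(-5, f)) (Function('c')(f) = Mul(Add(-5, f), Mul(2, f)) = Mul(2, f, Add(-5, f)))
Mul(Mul(Function('c')(7), -15), -1) = Mul(Mul(Mul(2, 7, Add(-5, 7)), -15), -1) = Mul(Mul(Mul(2, 7, 2), -15), -1) = Mul(Mul(28, -15), -1) = Mul(-420, -1) = 420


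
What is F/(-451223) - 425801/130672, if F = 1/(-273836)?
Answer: -13153110137253289/4036494061449904 ≈ -3.2585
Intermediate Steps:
F = -1/273836 ≈ -3.6518e-6
F/(-451223) - 425801/130672 = -1/273836/(-451223) - 425801/130672 = -1/273836*(-1/451223) - 425801*1/130672 = 1/123561101428 - 425801/130672 = -13153110137253289/4036494061449904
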